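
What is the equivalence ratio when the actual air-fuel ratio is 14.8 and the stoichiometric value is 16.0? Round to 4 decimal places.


phi = AFR_stoich / AFR_actual
phi = 16.0 / 14.8 = 1.0811


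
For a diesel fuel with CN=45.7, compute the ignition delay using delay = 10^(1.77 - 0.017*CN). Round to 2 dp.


delay = 10^(1.77 - 0.017*CN)
Exponent = 1.77 - 0.017*45.7 = 0.9931
delay = 10^0.9931 = 9.84 ms


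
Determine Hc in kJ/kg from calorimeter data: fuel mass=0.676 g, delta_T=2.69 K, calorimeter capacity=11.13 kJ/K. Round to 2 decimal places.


Hc = C_cal * delta_T / m_fuel
Q_released = 11.13 * 2.69 = 29.9397 kJ
m_fuel = 0.676 g = 0.676/1000 kg = 0.000676 kg
Hc = 29.9397 / 0.000676 = 44289.50 kJ/kg


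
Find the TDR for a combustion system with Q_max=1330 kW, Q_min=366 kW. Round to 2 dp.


TDR = Q_max / Q_min
TDR = 1330 / 366 = 3.63


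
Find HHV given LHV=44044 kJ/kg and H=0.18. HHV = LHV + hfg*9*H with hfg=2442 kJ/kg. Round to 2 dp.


HHV = LHV + hfg * 9 * H
Water addition = 2442 * 9 * 0.18 = 3956.040 kJ/kg
HHV = 44044 + 3956.040 = 48000.04 kJ/kg


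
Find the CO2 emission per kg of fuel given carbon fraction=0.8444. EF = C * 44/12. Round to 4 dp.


EF = C_frac * (M_CO2 / M_C)
EF = 0.8444 * (44/12)
EF = 0.8444 * 3.666667 = 3.0961 kg_CO2/kg_fuel


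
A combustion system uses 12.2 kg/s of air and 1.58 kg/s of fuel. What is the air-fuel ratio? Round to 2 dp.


AFR = m_air / m_fuel
AFR = 12.2 / 1.58 = 7.72


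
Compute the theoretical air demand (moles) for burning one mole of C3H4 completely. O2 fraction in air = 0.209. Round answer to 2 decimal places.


Balanced combustion: C3H4 + 4 O2 -> 3 CO2 + 2 H2O
O2 needed = C + H/4 = 3 + 4/4 = 4.00 moles
Air moles = O2 / 0.209 = 4.00 / 0.209 = 19.14 moles air


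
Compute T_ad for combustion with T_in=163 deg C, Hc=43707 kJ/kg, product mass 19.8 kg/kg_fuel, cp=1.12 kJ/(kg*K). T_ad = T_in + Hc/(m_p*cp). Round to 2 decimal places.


T_ad = T_in + Hc / (m_p * cp)
Denominator = 19.8 * 1.12 = 22.1760
Temperature rise = 43707 / 22.1760 = 1970.91 K
T_ad = 163 + 1970.91 = 2133.91 deg C


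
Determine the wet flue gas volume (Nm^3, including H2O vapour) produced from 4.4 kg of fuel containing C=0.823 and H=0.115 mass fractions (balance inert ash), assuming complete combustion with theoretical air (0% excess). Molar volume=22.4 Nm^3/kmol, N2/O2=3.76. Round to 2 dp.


Per kg fuel: CO2 = (C/12 kmol)*22.4 = (0.823/12)*22.4 = 1.53627 Nm^3
Per kg fuel: H2O = (H/2 kmol)*22.4 = (0.115/2)*22.4 = 1.28800 Nm^3
O2 needed per kg fuel = C/12 + H/4 = 0.823/12 + 0.115/4 = 0.09733333 kmol
Per kg fuel: N2 = O2*3.76*22.4 = 0.09733333*3.76*22.4 = 8.19780 Nm^3
Total per kg = 1.53627 + 1.28800 + 8.19780 = 11.02207 Nm^3
Total = 11.02207 * 4.4 = 48.50 Nm^3


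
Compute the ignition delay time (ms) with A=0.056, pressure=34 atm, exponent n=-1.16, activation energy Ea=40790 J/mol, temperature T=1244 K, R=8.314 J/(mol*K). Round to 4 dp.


tau = A * P^n * exp(Ea/(R*T))
P^n = 34^(-1.16) = 0.01672956
Ea/(R*T) = 40790/(8.314*1244) = 3.943876
exp(Ea/(R*T)) = 51.618311
tau = 0.056 * 0.01672956 * 51.618311 = 0.0484 ms


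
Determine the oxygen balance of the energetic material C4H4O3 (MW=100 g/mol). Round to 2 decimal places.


OB = -1600 * (2C + H/2 - O) / MW
Inner = 2*4 + 4/2 - 3 = 7.00
OB = -1600 * 7.00 / 100 = -112.00%


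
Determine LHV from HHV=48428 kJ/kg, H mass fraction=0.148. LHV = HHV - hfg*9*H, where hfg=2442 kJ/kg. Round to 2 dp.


LHV = HHV - hfg * 9 * H
Water correction = 2442 * 9 * 0.148 = 3252.744 kJ/kg
LHV = 48428 - 3252.744 = 45175.26 kJ/kg


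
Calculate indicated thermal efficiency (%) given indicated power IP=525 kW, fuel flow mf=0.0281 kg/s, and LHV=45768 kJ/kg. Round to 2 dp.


eta_ith = (IP / (mf * LHV)) * 100
Denominator = 0.0281 * 45768 = 1286.0808 kW
eta_ith = (525 / 1286.0808) * 100 = 40.82%


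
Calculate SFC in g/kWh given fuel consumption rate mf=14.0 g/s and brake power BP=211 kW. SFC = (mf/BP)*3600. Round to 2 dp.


SFC = (mf / BP) * 3600
Rate = 14.0 / 211 = 0.066351 g/(s*kW)
SFC = 0.066351 * 3600 = 238.86 g/kWh


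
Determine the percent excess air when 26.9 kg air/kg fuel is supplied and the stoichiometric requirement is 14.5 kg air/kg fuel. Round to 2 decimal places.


Excess air = actual - stoichiometric = 26.9 - 14.5 = 12.40 kg/kg fuel
Excess air % = (excess / stoich) * 100 = (12.40 / 14.5) * 100 = 85.52%


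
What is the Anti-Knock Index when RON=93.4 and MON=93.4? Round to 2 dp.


AKI = (RON + MON) / 2
AKI = (93.4 + 93.4) / 2
AKI = 186.8 / 2 = 93.40


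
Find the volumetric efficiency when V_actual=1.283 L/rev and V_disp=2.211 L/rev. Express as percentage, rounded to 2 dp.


eta_v = (V_actual / V_disp) * 100
Ratio = 1.283 / 2.211 = 0.5803
eta_v = 0.5803 * 100 = 58.03%


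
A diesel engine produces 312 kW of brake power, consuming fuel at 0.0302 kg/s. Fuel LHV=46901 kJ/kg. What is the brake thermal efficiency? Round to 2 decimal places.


eta_BTE = (BP / (mf * LHV)) * 100
Denominator = 0.0302 * 46901 = 1416.4102 kW
eta_BTE = (312 / 1416.4102) * 100 = 22.03%


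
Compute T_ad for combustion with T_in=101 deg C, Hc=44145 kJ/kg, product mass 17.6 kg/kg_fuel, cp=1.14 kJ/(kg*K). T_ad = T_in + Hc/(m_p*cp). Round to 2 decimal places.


T_ad = T_in + Hc / (m_p * cp)
Denominator = 17.6 * 1.14 = 20.0640
Temperature rise = 44145 / 20.0640 = 2200.21 K
T_ad = 101 + 2200.21 = 2301.21 deg C


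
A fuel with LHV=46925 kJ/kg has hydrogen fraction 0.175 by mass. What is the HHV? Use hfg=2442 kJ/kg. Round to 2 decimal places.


HHV = LHV + hfg * 9 * H
Water addition = 2442 * 9 * 0.175 = 3846.150 kJ/kg
HHV = 46925 + 3846.150 = 50771.15 kJ/kg


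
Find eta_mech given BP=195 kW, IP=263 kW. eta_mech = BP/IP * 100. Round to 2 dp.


eta_mech = (BP / IP) * 100
Ratio = 195 / 263 = 0.7414
eta_mech = 0.7414 * 100 = 74.14%


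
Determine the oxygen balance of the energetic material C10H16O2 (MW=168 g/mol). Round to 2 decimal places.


OB = -1600 * (2C + H/2 - O) / MW
Inner = 2*10 + 16/2 - 2 = 26.00
OB = -1600 * 26.00 / 168 = -247.62%


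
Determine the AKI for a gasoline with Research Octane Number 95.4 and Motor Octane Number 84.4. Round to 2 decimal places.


AKI = (RON + MON) / 2
AKI = (95.4 + 84.4) / 2
AKI = 179.8 / 2 = 89.90


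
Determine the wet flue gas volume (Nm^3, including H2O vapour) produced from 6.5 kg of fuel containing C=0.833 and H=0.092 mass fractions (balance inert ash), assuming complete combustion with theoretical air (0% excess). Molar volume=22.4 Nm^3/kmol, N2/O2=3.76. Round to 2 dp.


Per kg fuel: CO2 = (C/12 kmol)*22.4 = (0.833/12)*22.4 = 1.55493 Nm^3
Per kg fuel: H2O = (H/2 kmol)*22.4 = (0.092/2)*22.4 = 1.03040 Nm^3
O2 needed per kg fuel = C/12 + H/4 = 0.833/12 + 0.092/4 = 0.09241667 kmol
Per kg fuel: N2 = O2*3.76*22.4 = 0.09241667*3.76*22.4 = 7.78370 Nm^3
Total per kg = 1.55493 + 1.03040 + 7.78370 = 10.36903 Nm^3
Total = 10.36903 * 6.5 = 67.40 Nm^3


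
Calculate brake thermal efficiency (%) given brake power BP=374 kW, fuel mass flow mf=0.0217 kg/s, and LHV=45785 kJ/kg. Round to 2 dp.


eta_BTE = (BP / (mf * LHV)) * 100
Denominator = 0.0217 * 45785 = 993.5345 kW
eta_BTE = (374 / 993.5345) * 100 = 37.64%


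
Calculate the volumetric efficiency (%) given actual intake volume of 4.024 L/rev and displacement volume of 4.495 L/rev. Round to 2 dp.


eta_v = (V_actual / V_disp) * 100
Ratio = 4.024 / 4.495 = 0.8952
eta_v = 0.8952 * 100 = 89.52%


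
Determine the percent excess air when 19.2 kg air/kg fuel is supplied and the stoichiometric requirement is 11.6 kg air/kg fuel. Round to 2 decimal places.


Excess air = actual - stoichiometric = 19.2 - 11.6 = 7.60 kg/kg fuel
Excess air % = (excess / stoich) * 100 = (7.60 / 11.6) * 100 = 65.52%


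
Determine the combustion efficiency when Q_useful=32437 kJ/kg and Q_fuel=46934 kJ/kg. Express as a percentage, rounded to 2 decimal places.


Efficiency = (Q_useful / Q_fuel) * 100
Efficiency = (32437 / 46934) * 100
Efficiency = 0.6911 * 100 = 69.11%


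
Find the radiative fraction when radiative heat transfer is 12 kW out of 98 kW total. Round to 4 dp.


f_rad = Q_rad / Q_total
f_rad = 12 / 98 = 0.1224


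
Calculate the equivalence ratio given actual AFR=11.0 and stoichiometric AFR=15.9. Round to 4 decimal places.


phi = AFR_stoich / AFR_actual
phi = 15.9 / 11.0 = 1.4455


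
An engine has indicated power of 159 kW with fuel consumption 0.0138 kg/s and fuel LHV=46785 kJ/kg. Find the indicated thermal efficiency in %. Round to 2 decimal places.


eta_ith = (IP / (mf * LHV)) * 100
Denominator = 0.0138 * 46785 = 645.6330 kW
eta_ith = (159 / 645.6330) * 100 = 24.63%


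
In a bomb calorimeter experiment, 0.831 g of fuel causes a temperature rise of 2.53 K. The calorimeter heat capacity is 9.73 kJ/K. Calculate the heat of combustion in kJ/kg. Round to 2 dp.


Hc = C_cal * delta_T / m_fuel
Q_released = 9.73 * 2.53 = 24.6169 kJ
m_fuel = 0.831 g = 0.831/1000 kg = 0.000831 kg
Hc = 24.6169 / 0.000831 = 29623.23 kJ/kg


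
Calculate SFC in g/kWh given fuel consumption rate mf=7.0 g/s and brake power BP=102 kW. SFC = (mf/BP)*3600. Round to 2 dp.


SFC = (mf / BP) * 3600
Rate = 7.0 / 102 = 0.068627 g/(s*kW)
SFC = 0.068627 * 3600 = 247.06 g/kWh


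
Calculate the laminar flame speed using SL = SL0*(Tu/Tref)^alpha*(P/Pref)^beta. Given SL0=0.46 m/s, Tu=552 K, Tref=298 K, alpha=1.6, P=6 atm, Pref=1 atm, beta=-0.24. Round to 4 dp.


SL = SL0 * (Tu/Tref)^alpha * (P/Pref)^beta
T ratio = 552/298 = 1.85234899
(T ratio)^alpha = 1.85234899^1.6 = 2.681368
(P/Pref)^beta = 6^(-0.24) = 0.650495
SL = 0.46 * 2.681368 * 0.650495 = 0.8023 m/s


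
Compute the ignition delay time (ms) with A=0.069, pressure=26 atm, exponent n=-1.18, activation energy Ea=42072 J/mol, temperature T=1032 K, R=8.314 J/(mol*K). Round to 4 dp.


tau = A * P^n * exp(Ea/(R*T))
P^n = 26^(-1.18) = 0.02139594
Ea/(R*T) = 42072/(8.314*1032) = 4.903469
exp(Ea/(R*T)) = 134.756450
tau = 0.069 * 0.02139594 * 134.756450 = 0.1989 ms


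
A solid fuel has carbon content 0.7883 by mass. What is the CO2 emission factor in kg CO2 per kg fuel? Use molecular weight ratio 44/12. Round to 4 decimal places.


EF = C_frac * (M_CO2 / M_C)
EF = 0.7883 * (44/12)
EF = 0.7883 * 3.666667 = 2.8904 kg_CO2/kg_fuel


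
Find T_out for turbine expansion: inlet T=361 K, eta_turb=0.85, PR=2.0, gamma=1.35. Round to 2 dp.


T_out = T_in * (1 - eta * (1 - PR^(-(gamma-1)/gamma)))
Exponent = -(1.35-1)/1.35 = -0.25925926
PR^exp = 2.0^(-0.25925926) = 0.83551680
Factor = 1 - 0.85*(1 - 0.83551680) = 0.86018928
T_out = 361 * 0.86018928 = 310.53 K


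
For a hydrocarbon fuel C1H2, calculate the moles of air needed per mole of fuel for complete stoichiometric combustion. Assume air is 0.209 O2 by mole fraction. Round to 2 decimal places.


Balanced combustion: C1H2 + 1.5 O2 -> 1 CO2 + 1 H2O
O2 needed = C + H/4 = 1 + 2/4 = 1.50 moles
Air moles = O2 / 0.209 = 1.50 / 0.209 = 7.18 moles air


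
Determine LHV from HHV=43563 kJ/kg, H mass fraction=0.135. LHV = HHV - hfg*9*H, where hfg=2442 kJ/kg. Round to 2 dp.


LHV = HHV - hfg * 9 * H
Water correction = 2442 * 9 * 0.135 = 2967.030 kJ/kg
LHV = 43563 - 2967.030 = 40595.97 kJ/kg


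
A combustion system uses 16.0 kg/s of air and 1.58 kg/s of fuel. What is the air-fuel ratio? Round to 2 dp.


AFR = m_air / m_fuel
AFR = 16.0 / 1.58 = 10.13


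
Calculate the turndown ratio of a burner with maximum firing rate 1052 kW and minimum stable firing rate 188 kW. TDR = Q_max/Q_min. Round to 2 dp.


TDR = Q_max / Q_min
TDR = 1052 / 188 = 5.60


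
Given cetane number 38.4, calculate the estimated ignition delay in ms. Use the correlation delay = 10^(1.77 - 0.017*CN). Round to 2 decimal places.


delay = 10^(1.77 - 0.017*CN)
Exponent = 1.77 - 0.017*38.4 = 1.1172
delay = 10^1.1172 = 13.10 ms


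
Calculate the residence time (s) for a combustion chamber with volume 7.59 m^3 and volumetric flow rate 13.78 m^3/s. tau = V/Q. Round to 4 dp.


tau = V / Q_flow
tau = 7.59 / 13.78 = 0.5508 s


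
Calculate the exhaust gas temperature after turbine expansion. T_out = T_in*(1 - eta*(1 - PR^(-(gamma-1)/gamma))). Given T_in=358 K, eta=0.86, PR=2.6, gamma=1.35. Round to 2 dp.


T_out = T_in * (1 - eta * (1 - PR^(-(gamma-1)/gamma)))
Exponent = -(1.35-1)/1.35 = -0.25925926
PR^exp = 2.6^(-0.25925926) = 0.78057442
Factor = 1 - 0.86*(1 - 0.78057442) = 0.81129400
T_out = 358 * 0.81129400 = 290.44 K


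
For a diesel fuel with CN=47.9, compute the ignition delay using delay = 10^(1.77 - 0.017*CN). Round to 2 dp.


delay = 10^(1.77 - 0.017*CN)
Exponent = 1.77 - 0.017*47.9 = 0.9557
delay = 10^0.9557 = 9.03 ms


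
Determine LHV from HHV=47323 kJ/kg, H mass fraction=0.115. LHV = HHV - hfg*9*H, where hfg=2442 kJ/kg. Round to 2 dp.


LHV = HHV - hfg * 9 * H
Water correction = 2442 * 9 * 0.115 = 2527.470 kJ/kg
LHV = 47323 - 2527.470 = 44795.53 kJ/kg


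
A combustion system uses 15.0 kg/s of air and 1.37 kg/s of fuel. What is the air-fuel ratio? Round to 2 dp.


AFR = m_air / m_fuel
AFR = 15.0 / 1.37 = 10.95


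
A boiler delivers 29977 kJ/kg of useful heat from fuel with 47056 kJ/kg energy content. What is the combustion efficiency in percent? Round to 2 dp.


Efficiency = (Q_useful / Q_fuel) * 100
Efficiency = (29977 / 47056) * 100
Efficiency = 0.6370 * 100 = 63.70%


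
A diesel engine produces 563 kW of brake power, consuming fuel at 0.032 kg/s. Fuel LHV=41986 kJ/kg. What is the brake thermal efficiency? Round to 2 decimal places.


eta_BTE = (BP / (mf * LHV)) * 100
Denominator = 0.032 * 41986 = 1343.5520 kW
eta_BTE = (563 / 1343.5520) * 100 = 41.90%


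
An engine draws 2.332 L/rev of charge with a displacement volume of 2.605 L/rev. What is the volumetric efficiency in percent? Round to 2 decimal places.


eta_v = (V_actual / V_disp) * 100
Ratio = 2.332 / 2.605 = 0.8952
eta_v = 0.8952 * 100 = 89.52%


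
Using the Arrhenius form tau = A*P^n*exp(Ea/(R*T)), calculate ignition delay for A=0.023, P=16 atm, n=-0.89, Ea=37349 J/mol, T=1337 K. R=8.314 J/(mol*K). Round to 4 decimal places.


tau = A * P^n * exp(Ea/(R*T))
P^n = 16^(-0.89) = 0.08478777
Ea/(R*T) = 37349/(8.314*1337) = 3.359987
exp(Ea/(R*T)) = 28.788806
tau = 0.023 * 0.08478777 * 28.788806 = 0.0561 ms


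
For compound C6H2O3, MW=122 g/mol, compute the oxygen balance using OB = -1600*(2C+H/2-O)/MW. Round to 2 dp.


OB = -1600 * (2C + H/2 - O) / MW
Inner = 2*6 + 2/2 - 3 = 10.00
OB = -1600 * 10.00 / 122 = -131.15%


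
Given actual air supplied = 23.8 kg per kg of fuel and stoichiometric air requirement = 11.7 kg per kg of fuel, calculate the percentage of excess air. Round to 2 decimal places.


Excess air = actual - stoichiometric = 23.8 - 11.7 = 12.10 kg/kg fuel
Excess air % = (excess / stoich) * 100 = (12.10 / 11.7) * 100 = 103.42%


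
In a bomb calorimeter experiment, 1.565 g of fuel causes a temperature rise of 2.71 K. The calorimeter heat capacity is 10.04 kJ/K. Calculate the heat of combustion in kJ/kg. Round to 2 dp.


Hc = C_cal * delta_T / m_fuel
Q_released = 10.04 * 2.71 = 27.2084 kJ
m_fuel = 1.565 g = 1.565/1000 kg = 0.001565 kg
Hc = 27.2084 / 0.001565 = 17385.56 kJ/kg


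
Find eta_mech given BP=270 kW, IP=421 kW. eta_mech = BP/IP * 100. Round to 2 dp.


eta_mech = (BP / IP) * 100
Ratio = 270 / 421 = 0.6413
eta_mech = 0.6413 * 100 = 64.13%


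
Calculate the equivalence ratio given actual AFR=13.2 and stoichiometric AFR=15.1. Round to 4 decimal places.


phi = AFR_stoich / AFR_actual
phi = 15.1 / 13.2 = 1.1439


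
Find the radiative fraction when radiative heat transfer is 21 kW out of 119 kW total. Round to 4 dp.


f_rad = Q_rad / Q_total
f_rad = 21 / 119 = 0.1765


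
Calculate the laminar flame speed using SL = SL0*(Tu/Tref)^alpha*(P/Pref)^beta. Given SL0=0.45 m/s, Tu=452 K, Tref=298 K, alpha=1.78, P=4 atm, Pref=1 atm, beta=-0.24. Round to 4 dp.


SL = SL0 * (Tu/Tref)^alpha * (P/Pref)^beta
T ratio = 452/298 = 1.51677852
(T ratio)^alpha = 1.51677852^1.78 = 2.099140
(P/Pref)^beta = 4^(-0.24) = 0.716978
SL = 0.45 * 2.099140 * 0.716978 = 0.6773 m/s


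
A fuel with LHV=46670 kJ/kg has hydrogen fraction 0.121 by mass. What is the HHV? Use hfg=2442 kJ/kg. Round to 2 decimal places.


HHV = LHV + hfg * 9 * H
Water addition = 2442 * 9 * 0.121 = 2659.338 kJ/kg
HHV = 46670 + 2659.338 = 49329.34 kJ/kg


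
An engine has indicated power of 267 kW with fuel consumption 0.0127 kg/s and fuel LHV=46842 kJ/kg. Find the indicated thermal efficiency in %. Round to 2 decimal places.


eta_ith = (IP / (mf * LHV)) * 100
Denominator = 0.0127 * 46842 = 594.8934 kW
eta_ith = (267 / 594.8934) * 100 = 44.88%


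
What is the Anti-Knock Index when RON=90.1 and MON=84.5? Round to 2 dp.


AKI = (RON + MON) / 2
AKI = (90.1 + 84.5) / 2
AKI = 174.6 / 2 = 87.30


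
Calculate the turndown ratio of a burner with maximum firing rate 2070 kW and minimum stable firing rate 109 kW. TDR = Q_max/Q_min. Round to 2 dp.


TDR = Q_max / Q_min
TDR = 2070 / 109 = 18.99


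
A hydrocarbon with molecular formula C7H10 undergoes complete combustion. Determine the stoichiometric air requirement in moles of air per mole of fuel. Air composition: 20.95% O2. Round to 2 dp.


Balanced combustion: C7H10 + 9.5 O2 -> 7 CO2 + 5 H2O
O2 needed = C + H/4 = 7 + 10/4 = 9.50 moles
Air moles = O2 / 0.2095 = 9.50 / 0.2095 = 45.35 moles air


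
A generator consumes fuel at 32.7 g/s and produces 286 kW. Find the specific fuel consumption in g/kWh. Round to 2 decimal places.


SFC = (mf / BP) * 3600
Rate = 32.7 / 286 = 0.114336 g/(s*kW)
SFC = 0.114336 * 3600 = 411.61 g/kWh


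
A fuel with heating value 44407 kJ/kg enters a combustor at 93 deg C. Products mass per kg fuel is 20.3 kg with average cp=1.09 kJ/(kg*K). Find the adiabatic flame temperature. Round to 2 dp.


T_ad = T_in + Hc / (m_p * cp)
Denominator = 20.3 * 1.09 = 22.1270
Temperature rise = 44407 / 22.1270 = 2006.91 K
T_ad = 93 + 2006.91 = 2099.91 deg C


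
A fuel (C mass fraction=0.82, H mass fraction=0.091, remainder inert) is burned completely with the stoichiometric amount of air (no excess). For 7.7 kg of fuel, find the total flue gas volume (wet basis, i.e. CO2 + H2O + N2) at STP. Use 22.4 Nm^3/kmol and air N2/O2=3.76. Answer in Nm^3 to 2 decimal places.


Per kg fuel: CO2 = (C/12 kmol)*22.4 = (0.82/12)*22.4 = 1.53067 Nm^3
Per kg fuel: H2O = (H/2 kmol)*22.4 = (0.091/2)*22.4 = 1.01920 Nm^3
O2 needed per kg fuel = C/12 + H/4 = 0.82/12 + 0.091/4 = 0.09108333 kmol
Per kg fuel: N2 = O2*3.76*22.4 = 0.09108333*3.76*22.4 = 7.67140 Nm^3
Total per kg = 1.53067 + 1.01920 + 7.67140 = 10.22127 Nm^3
Total = 10.22127 * 7.7 = 78.70 Nm^3


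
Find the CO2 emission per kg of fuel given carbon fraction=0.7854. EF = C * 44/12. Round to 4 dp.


EF = C_frac * (M_CO2 / M_C)
EF = 0.7854 * (44/12)
EF = 0.7854 * 3.666667 = 2.8798 kg_CO2/kg_fuel


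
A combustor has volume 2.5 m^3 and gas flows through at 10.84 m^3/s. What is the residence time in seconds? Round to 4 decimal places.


tau = V / Q_flow
tau = 2.5 / 10.84 = 0.2306 s


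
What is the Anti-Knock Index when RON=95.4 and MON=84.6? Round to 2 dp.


AKI = (RON + MON) / 2
AKI = (95.4 + 84.6) / 2
AKI = 180.0 / 2 = 90.00


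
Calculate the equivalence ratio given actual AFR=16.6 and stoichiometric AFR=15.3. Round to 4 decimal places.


phi = AFR_stoich / AFR_actual
phi = 15.3 / 16.6 = 0.9217


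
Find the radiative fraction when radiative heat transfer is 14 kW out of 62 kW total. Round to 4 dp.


f_rad = Q_rad / Q_total
f_rad = 14 / 62 = 0.2258


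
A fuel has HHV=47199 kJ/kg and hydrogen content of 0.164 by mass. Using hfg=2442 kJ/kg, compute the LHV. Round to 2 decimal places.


LHV = HHV - hfg * 9 * H
Water correction = 2442 * 9 * 0.164 = 3604.392 kJ/kg
LHV = 47199 - 3604.392 = 43594.61 kJ/kg


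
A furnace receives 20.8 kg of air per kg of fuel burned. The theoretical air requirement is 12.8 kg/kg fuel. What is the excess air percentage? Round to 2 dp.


Excess air = actual - stoichiometric = 20.8 - 12.8 = 8.00 kg/kg fuel
Excess air % = (excess / stoich) * 100 = (8.00 / 12.8) * 100 = 62.50%


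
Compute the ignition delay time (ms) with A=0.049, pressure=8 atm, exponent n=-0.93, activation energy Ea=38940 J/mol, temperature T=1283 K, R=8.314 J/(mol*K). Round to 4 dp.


tau = A * P^n * exp(Ea/(R*T))
P^n = 8^(-0.93) = 0.14458602
Ea/(R*T) = 38940/(8.314*1283) = 3.650558
exp(Ea/(R*T)) = 38.496147
tau = 0.049 * 0.14458602 * 38.496147 = 0.2727 ms


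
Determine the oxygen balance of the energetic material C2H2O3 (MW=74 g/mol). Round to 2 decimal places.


OB = -1600 * (2C + H/2 - O) / MW
Inner = 2*2 + 2/2 - 3 = 2.00
OB = -1600 * 2.00 / 74 = -43.24%


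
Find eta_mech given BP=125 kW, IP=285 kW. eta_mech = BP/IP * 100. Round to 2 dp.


eta_mech = (BP / IP) * 100
Ratio = 125 / 285 = 0.4386
eta_mech = 0.4386 * 100 = 43.86%


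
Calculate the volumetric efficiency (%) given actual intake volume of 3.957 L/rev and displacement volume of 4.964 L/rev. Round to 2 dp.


eta_v = (V_actual / V_disp) * 100
Ratio = 3.957 / 4.964 = 0.7971
eta_v = 0.7971 * 100 = 79.71%


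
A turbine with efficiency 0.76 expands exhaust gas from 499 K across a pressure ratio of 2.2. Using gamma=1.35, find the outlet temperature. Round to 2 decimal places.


T_out = T_in * (1 - eta * (1 - PR^(-(gamma-1)/gamma)))
Exponent = -(1.35-1)/1.35 = -0.25925926
PR^exp = 2.2^(-0.25925926) = 0.81512413
Factor = 1 - 0.76*(1 - 0.81512413) = 0.85949434
T_out = 499 * 0.85949434 = 428.89 K


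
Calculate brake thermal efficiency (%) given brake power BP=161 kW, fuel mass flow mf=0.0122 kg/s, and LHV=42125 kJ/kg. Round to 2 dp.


eta_BTE = (BP / (mf * LHV)) * 100
Denominator = 0.0122 * 42125 = 513.9250 kW
eta_BTE = (161 / 513.9250) * 100 = 31.33%


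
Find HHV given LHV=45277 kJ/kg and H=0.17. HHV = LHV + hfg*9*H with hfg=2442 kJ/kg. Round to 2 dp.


HHV = LHV + hfg * 9 * H
Water addition = 2442 * 9 * 0.17 = 3736.260 kJ/kg
HHV = 45277 + 3736.260 = 49013.26 kJ/kg


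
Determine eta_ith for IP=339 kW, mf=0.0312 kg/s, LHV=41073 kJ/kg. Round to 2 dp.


eta_ith = (IP / (mf * LHV)) * 100
Denominator = 0.0312 * 41073 = 1281.4776 kW
eta_ith = (339 / 1281.4776) * 100 = 26.45%


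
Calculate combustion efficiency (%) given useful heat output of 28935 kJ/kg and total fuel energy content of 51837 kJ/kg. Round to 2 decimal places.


Efficiency = (Q_useful / Q_fuel) * 100
Efficiency = (28935 / 51837) * 100
Efficiency = 0.5582 * 100 = 55.82%


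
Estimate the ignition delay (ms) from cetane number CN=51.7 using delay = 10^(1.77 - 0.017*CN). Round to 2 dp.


delay = 10^(1.77 - 0.017*CN)
Exponent = 1.77 - 0.017*51.7 = 0.8911
delay = 10^0.8911 = 7.78 ms


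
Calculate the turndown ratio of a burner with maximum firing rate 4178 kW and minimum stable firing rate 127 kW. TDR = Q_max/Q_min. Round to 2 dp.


TDR = Q_max / Q_min
TDR = 4178 / 127 = 32.90


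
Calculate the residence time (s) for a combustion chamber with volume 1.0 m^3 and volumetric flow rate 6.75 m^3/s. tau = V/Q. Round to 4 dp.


tau = V / Q_flow
tau = 1.0 / 6.75 = 0.1481 s


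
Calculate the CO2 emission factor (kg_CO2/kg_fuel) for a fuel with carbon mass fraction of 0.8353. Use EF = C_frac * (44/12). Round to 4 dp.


EF = C_frac * (M_CO2 / M_C)
EF = 0.8353 * (44/12)
EF = 0.8353 * 3.666667 = 3.0628 kg_CO2/kg_fuel


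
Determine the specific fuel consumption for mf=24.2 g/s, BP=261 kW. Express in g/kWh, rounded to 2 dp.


SFC = (mf / BP) * 3600
Rate = 24.2 / 261 = 0.092720 g/(s*kW)
SFC = 0.092720 * 3600 = 333.79 g/kWh


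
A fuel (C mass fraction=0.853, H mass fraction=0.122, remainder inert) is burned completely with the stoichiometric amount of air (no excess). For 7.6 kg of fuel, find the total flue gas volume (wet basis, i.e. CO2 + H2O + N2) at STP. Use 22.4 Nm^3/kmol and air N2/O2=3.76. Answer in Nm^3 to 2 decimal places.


Per kg fuel: CO2 = (C/12 kmol)*22.4 = (0.853/12)*22.4 = 1.59227 Nm^3
Per kg fuel: H2O = (H/2 kmol)*22.4 = (0.122/2)*22.4 = 1.36640 Nm^3
O2 needed per kg fuel = C/12 + H/4 = 0.853/12 + 0.122/4 = 0.10158333 kmol
Per kg fuel: N2 = O2*3.76*22.4 = 0.10158333*3.76*22.4 = 8.55575 Nm^3
Total per kg = 1.59227 + 1.36640 + 8.55575 = 11.51442 Nm^3
Total = 11.51442 * 7.6 = 87.51 Nm^3


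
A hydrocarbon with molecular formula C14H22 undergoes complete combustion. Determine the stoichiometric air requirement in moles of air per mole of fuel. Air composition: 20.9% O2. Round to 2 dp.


Balanced combustion: C14H22 + 19.5 O2 -> 14 CO2 + 11 H2O
O2 needed = C + H/4 = 14 + 22/4 = 19.50 moles
Air moles = O2 / 0.209 = 19.50 / 0.209 = 93.30 moles air


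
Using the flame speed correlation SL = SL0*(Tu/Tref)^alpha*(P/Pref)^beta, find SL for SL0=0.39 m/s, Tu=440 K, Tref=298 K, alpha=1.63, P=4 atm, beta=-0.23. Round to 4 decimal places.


SL = SL0 * (Tu/Tref)^alpha * (P/Pref)^beta
T ratio = 440/298 = 1.47651007
(T ratio)^alpha = 1.47651007^1.63 = 1.887363
(P/Pref)^beta = 4^(-0.23) = 0.726986
SL = 0.39 * 1.887363 * 0.726986 = 0.5351 m/s


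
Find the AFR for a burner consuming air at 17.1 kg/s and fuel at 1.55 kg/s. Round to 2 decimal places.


AFR = m_air / m_fuel
AFR = 17.1 / 1.55 = 11.03


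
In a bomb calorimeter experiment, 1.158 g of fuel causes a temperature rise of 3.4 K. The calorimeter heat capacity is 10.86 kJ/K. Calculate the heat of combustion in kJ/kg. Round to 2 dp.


Hc = C_cal * delta_T / m_fuel
Q_released = 10.86 * 3.4 = 36.9240 kJ
m_fuel = 1.158 g = 1.158/1000 kg = 0.001158 kg
Hc = 36.9240 / 0.001158 = 31886.01 kJ/kg


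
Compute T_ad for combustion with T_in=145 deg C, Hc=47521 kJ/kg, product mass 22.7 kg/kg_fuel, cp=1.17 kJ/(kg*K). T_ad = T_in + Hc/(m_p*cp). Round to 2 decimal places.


T_ad = T_in + Hc / (m_p * cp)
Denominator = 22.7 * 1.17 = 26.5590
Temperature rise = 47521 / 26.5590 = 1789.26 K
T_ad = 145 + 1789.26 = 1934.26 deg C


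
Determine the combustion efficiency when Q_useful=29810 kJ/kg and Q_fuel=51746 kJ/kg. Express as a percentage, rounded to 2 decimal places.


Efficiency = (Q_useful / Q_fuel) * 100
Efficiency = (29810 / 51746) * 100
Efficiency = 0.5761 * 100 = 57.61%


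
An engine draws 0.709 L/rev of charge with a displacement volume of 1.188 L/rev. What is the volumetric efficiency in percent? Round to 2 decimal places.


eta_v = (V_actual / V_disp) * 100
Ratio = 0.709 / 1.188 = 0.5968
eta_v = 0.5968 * 100 = 59.68%


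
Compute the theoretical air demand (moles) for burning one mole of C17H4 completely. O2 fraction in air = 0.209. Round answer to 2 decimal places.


Balanced combustion: C17H4 + 18 O2 -> 17 CO2 + 2 H2O
O2 needed = C + H/4 = 17 + 4/4 = 18.00 moles
Air moles = O2 / 0.209 = 18.00 / 0.209 = 86.12 moles air


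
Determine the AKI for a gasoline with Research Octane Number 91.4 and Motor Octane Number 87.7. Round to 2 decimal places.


AKI = (RON + MON) / 2
AKI = (91.4 + 87.7) / 2
AKI = 179.1 / 2 = 89.55


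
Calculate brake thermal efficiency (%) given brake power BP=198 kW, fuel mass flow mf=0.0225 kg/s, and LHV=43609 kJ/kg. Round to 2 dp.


eta_BTE = (BP / (mf * LHV)) * 100
Denominator = 0.0225 * 43609 = 981.2025 kW
eta_BTE = (198 / 981.2025) * 100 = 20.18%


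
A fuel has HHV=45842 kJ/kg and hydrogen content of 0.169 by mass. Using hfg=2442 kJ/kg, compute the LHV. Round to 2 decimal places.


LHV = HHV - hfg * 9 * H
Water correction = 2442 * 9 * 0.169 = 3714.282 kJ/kg
LHV = 45842 - 3714.282 = 42127.72 kJ/kg


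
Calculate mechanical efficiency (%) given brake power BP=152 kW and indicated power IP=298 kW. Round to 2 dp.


eta_mech = (BP / IP) * 100
Ratio = 152 / 298 = 0.5101
eta_mech = 0.5101 * 100 = 51.01%


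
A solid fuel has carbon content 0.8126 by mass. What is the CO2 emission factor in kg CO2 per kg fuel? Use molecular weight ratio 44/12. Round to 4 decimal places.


EF = C_frac * (M_CO2 / M_C)
EF = 0.8126 * (44/12)
EF = 0.8126 * 3.666667 = 2.9795 kg_CO2/kg_fuel


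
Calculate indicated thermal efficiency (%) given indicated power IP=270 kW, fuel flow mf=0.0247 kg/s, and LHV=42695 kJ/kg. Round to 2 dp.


eta_ith = (IP / (mf * LHV)) * 100
Denominator = 0.0247 * 42695 = 1054.5665 kW
eta_ith = (270 / 1054.5665) * 100 = 25.60%


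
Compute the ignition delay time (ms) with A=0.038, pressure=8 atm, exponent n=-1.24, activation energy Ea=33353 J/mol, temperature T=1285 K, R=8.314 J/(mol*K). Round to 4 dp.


tau = A * P^n * exp(Ea/(R*T))
P^n = 8^(-1.24) = 0.07588718
Ea/(R*T) = 33353/(8.314*1285) = 3.121920
exp(Ea/(R*T)) = 22.689900
tau = 0.038 * 0.07588718 * 22.689900 = 0.0654 ms


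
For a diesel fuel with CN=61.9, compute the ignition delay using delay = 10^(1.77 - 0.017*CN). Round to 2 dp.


delay = 10^(1.77 - 0.017*CN)
Exponent = 1.77 - 0.017*61.9 = 0.7177
delay = 10^0.7177 = 5.22 ms


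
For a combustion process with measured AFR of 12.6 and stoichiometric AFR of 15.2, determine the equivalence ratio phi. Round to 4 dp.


phi = AFR_stoich / AFR_actual
phi = 15.2 / 12.6 = 1.2063


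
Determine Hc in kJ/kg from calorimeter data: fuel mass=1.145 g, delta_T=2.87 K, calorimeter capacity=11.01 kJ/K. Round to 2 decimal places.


Hc = C_cal * delta_T / m_fuel
Q_released = 11.01 * 2.87 = 31.5987 kJ
m_fuel = 1.145 g = 1.145/1000 kg = 0.001145 kg
Hc = 31.5987 / 0.001145 = 27597.12 kJ/kg


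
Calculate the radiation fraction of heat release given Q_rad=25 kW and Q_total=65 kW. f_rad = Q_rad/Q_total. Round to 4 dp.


f_rad = Q_rad / Q_total
f_rad = 25 / 65 = 0.3846


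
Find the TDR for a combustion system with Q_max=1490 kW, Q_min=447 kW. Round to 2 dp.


TDR = Q_max / Q_min
TDR = 1490 / 447 = 3.33


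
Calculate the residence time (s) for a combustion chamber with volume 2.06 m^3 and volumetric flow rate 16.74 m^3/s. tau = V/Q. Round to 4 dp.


tau = V / Q_flow
tau = 2.06 / 16.74 = 0.1231 s


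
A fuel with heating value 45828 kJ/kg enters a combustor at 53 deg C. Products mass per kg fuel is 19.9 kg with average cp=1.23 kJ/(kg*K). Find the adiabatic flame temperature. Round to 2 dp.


T_ad = T_in + Hc / (m_p * cp)
Denominator = 19.9 * 1.23 = 24.4770
Temperature rise = 45828 / 24.4770 = 1872.29 K
T_ad = 53 + 1872.29 = 1925.29 deg C


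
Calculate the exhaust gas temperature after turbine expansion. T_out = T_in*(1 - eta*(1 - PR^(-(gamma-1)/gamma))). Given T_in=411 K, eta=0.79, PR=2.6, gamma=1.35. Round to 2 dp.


T_out = T_in * (1 - eta * (1 - PR^(-(gamma-1)/gamma)))
Exponent = -(1.35-1)/1.35 = -0.25925926
PR^exp = 2.6^(-0.25925926) = 0.78057442
Factor = 1 - 0.79*(1 - 0.78057442) = 0.82665379
T_out = 411 * 0.82665379 = 339.75 K


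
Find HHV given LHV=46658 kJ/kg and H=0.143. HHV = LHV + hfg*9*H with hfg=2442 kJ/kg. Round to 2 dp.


HHV = LHV + hfg * 9 * H
Water addition = 2442 * 9 * 0.143 = 3142.854 kJ/kg
HHV = 46658 + 3142.854 = 49800.85 kJ/kg


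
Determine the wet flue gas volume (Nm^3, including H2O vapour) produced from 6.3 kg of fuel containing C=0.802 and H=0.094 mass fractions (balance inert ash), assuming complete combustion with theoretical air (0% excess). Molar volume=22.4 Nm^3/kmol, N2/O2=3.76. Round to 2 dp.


Per kg fuel: CO2 = (C/12 kmol)*22.4 = (0.802/12)*22.4 = 1.49707 Nm^3
Per kg fuel: H2O = (H/2 kmol)*22.4 = (0.094/2)*22.4 = 1.05280 Nm^3
O2 needed per kg fuel = C/12 + H/4 = 0.802/12 + 0.094/4 = 0.09033333 kmol
Per kg fuel: N2 = O2*3.76*22.4 = 0.09033333*3.76*22.4 = 7.60823 Nm^3
Total per kg = 1.49707 + 1.05280 + 7.60823 = 10.15810 Nm^3
Total = 10.15810 * 6.3 = 64.00 Nm^3


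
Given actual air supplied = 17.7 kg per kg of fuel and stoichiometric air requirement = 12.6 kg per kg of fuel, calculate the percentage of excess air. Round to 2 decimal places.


Excess air = actual - stoichiometric = 17.7 - 12.6 = 5.10 kg/kg fuel
Excess air % = (excess / stoich) * 100 = (5.10 / 12.6) * 100 = 40.48%


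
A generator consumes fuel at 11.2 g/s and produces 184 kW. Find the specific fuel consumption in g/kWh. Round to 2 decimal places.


SFC = (mf / BP) * 3600
Rate = 11.2 / 184 = 0.060870 g/(s*kW)
SFC = 0.060870 * 3600 = 219.13 g/kWh


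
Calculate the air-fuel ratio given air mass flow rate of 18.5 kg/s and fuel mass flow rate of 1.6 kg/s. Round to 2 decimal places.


AFR = m_air / m_fuel
AFR = 18.5 / 1.6 = 11.56


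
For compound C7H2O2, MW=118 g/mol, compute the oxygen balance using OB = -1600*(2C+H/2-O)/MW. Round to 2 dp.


OB = -1600 * (2C + H/2 - O) / MW
Inner = 2*7 + 2/2 - 2 = 13.00
OB = -1600 * 13.00 / 118 = -176.27%


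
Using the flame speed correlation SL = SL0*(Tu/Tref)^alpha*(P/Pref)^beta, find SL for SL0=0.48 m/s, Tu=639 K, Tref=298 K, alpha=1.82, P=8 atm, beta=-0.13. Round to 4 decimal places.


SL = SL0 * (Tu/Tref)^alpha * (P/Pref)^beta
T ratio = 639/298 = 2.14429530
(T ratio)^alpha = 2.14429530^1.82 = 4.008095
(P/Pref)^beta = 8^(-0.13) = 0.763130
SL = 0.48 * 4.008095 * 0.763130 = 1.4682 m/s


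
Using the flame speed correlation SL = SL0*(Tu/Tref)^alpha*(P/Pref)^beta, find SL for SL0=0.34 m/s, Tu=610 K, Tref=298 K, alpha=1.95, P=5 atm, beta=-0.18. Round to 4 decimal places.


SL = SL0 * (Tu/Tref)^alpha * (P/Pref)^beta
T ratio = 610/298 = 2.04697987
(T ratio)^alpha = 2.04697987^1.95 = 4.042700
(P/Pref)^beta = 5^(-0.18) = 0.748489
SL = 0.34 * 4.042700 * 0.748489 = 1.0288 m/s


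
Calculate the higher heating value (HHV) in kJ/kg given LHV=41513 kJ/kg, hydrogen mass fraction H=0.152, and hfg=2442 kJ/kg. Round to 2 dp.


HHV = LHV + hfg * 9 * H
Water addition = 2442 * 9 * 0.152 = 3340.656 kJ/kg
HHV = 41513 + 3340.656 = 44853.66 kJ/kg


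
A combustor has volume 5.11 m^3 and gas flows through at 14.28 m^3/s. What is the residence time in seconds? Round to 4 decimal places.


tau = V / Q_flow
tau = 5.11 / 14.28 = 0.3578 s


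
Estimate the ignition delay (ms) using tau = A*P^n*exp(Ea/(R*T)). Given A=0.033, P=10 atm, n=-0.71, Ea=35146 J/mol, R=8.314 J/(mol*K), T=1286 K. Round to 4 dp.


tau = A * P^n * exp(Ea/(R*T))
P^n = 10^(-0.71) = 0.19498446
Ea/(R*T) = 35146/(8.314*1286) = 3.287191
exp(Ea/(R*T)) = 26.767563
tau = 0.033 * 0.19498446 * 26.767563 = 0.1722 ms


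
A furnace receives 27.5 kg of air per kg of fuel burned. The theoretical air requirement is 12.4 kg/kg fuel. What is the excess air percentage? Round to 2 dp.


Excess air = actual - stoichiometric = 27.5 - 12.4 = 15.10 kg/kg fuel
Excess air % = (excess / stoich) * 100 = (15.10 / 12.4) * 100 = 121.77%


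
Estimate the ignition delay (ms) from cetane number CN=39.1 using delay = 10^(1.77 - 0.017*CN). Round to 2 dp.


delay = 10^(1.77 - 0.017*CN)
Exponent = 1.77 - 0.017*39.1 = 1.1053
delay = 10^1.1053 = 12.74 ms


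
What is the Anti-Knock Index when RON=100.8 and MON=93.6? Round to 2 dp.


AKI = (RON + MON) / 2
AKI = (100.8 + 93.6) / 2
AKI = 194.4 / 2 = 97.20


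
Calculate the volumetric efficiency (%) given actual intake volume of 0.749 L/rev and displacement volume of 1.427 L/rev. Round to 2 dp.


eta_v = (V_actual / V_disp) * 100
Ratio = 0.749 / 1.427 = 0.5249
eta_v = 0.5249 * 100 = 52.49%


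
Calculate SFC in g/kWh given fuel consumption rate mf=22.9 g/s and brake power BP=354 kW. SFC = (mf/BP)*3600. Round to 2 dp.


SFC = (mf / BP) * 3600
Rate = 22.9 / 354 = 0.064689 g/(s*kW)
SFC = 0.064689 * 3600 = 232.88 g/kWh


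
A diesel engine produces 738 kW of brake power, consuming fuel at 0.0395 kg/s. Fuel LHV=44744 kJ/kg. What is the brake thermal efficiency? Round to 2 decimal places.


eta_BTE = (BP / (mf * LHV)) * 100
Denominator = 0.0395 * 44744 = 1767.3880 kW
eta_BTE = (738 / 1767.3880) * 100 = 41.76%


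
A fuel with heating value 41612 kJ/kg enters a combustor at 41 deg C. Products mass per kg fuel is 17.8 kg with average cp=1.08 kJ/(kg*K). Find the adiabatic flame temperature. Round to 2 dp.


T_ad = T_in + Hc / (m_p * cp)
Denominator = 17.8 * 1.08 = 19.2240
Temperature rise = 41612 / 19.2240 = 2164.59 K
T_ad = 41 + 2164.59 = 2205.59 deg C


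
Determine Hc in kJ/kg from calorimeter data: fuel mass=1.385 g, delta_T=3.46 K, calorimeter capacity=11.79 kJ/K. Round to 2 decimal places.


Hc = C_cal * delta_T / m_fuel
Q_released = 11.79 * 3.46 = 40.7934 kJ
m_fuel = 1.385 g = 1.385/1000 kg = 0.001385 kg
Hc = 40.7934 / 0.001385 = 29453.72 kJ/kg


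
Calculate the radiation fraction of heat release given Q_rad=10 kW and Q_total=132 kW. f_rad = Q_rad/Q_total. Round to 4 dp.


f_rad = Q_rad / Q_total
f_rad = 10 / 132 = 0.0758


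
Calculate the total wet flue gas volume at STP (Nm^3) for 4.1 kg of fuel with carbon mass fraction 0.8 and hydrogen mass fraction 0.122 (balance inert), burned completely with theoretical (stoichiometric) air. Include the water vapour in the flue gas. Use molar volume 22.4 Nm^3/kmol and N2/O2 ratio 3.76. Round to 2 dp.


Per kg fuel: CO2 = (C/12 kmol)*22.4 = (0.8/12)*22.4 = 1.49333 Nm^3
Per kg fuel: H2O = (H/2 kmol)*22.4 = (0.122/2)*22.4 = 1.36640 Nm^3
O2 needed per kg fuel = C/12 + H/4 = 0.8/12 + 0.122/4 = 0.09716667 kmol
Per kg fuel: N2 = O2*3.76*22.4 = 0.09716667*3.76*22.4 = 8.18377 Nm^3
Total per kg = 1.49333 + 1.36640 + 8.18377 = 11.04350 Nm^3
Total = 11.04350 * 4.1 = 45.28 Nm^3


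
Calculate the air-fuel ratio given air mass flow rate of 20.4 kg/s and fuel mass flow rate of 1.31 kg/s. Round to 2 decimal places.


AFR = m_air / m_fuel
AFR = 20.4 / 1.31 = 15.57


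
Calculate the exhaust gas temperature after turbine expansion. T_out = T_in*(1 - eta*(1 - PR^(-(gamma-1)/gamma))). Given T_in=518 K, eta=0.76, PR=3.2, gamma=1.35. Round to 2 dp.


T_out = T_in * (1 - eta * (1 - PR^(-(gamma-1)/gamma)))
Exponent = -(1.35-1)/1.35 = -0.25925926
PR^exp = 3.2^(-0.25925926) = 0.73966521
Factor = 1 - 0.76*(1 - 0.73966521) = 0.80214556
T_out = 518 * 0.80214556 = 415.51 K


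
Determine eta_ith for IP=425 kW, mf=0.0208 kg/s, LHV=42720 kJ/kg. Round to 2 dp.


eta_ith = (IP / (mf * LHV)) * 100
Denominator = 0.0208 * 42720 = 888.5760 kW
eta_ith = (425 / 888.5760) * 100 = 47.83%


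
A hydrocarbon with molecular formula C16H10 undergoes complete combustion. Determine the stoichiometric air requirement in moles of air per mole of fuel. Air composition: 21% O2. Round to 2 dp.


Balanced combustion: C16H10 + 18.5 O2 -> 16 CO2 + 5 H2O
O2 needed = C + H/4 = 16 + 10/4 = 18.50 moles
Air moles = O2 / 0.21 = 18.50 / 0.21 = 88.10 moles air


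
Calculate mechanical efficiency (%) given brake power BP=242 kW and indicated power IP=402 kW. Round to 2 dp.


eta_mech = (BP / IP) * 100
Ratio = 242 / 402 = 0.6020
eta_mech = 0.6020 * 100 = 60.20%


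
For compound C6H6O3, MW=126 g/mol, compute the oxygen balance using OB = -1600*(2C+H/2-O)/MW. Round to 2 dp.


OB = -1600 * (2C + H/2 - O) / MW
Inner = 2*6 + 6/2 - 3 = 12.00
OB = -1600 * 12.00 / 126 = -152.38%


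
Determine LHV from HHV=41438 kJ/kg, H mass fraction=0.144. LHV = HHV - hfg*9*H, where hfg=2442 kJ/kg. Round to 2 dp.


LHV = HHV - hfg * 9 * H
Water correction = 2442 * 9 * 0.144 = 3164.832 kJ/kg
LHV = 41438 - 3164.832 = 38273.17 kJ/kg


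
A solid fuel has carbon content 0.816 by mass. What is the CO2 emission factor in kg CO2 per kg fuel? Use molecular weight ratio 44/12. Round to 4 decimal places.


EF = C_frac * (M_CO2 / M_C)
EF = 0.816 * (44/12)
EF = 0.816 * 3.666667 = 2.9920 kg_CO2/kg_fuel


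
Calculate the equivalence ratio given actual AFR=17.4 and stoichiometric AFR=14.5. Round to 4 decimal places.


phi = AFR_stoich / AFR_actual
phi = 14.5 / 17.4 = 0.8333


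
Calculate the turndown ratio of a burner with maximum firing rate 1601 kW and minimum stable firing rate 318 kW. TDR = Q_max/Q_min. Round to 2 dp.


TDR = Q_max / Q_min
TDR = 1601 / 318 = 5.03


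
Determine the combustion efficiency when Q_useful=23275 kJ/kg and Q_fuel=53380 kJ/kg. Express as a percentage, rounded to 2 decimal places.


Efficiency = (Q_useful / Q_fuel) * 100
Efficiency = (23275 / 53380) * 100
Efficiency = 0.4360 * 100 = 43.60%
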